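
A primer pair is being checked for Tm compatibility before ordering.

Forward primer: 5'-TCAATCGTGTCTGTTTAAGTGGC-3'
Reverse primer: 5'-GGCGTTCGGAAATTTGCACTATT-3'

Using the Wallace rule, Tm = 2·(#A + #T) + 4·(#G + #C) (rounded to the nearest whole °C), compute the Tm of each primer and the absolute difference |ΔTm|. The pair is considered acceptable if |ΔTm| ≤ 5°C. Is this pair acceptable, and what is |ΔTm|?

Forward: A=4 T=9 G=6 C=4 → Tm = 2·13 + 4·10 = 66°C.
Reverse: A=5 T=8 G=6 C=4 → Tm = 2·13 + 4·10 = 66°C.
|ΔTm| = |66 − 66| = 0°C, ≤ 5°C.

|ΔTm| = 0°C; the pair is acceptable.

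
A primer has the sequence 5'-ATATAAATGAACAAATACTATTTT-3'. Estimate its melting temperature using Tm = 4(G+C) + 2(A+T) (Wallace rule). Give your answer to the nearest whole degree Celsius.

Base counts: A=12, T=9, G=1, C=2 (length 24).
Tm = 2·(12+9) + 4·(1+2) = 2·21 + 4·3 = 42 + 12 = 54°C.

54°C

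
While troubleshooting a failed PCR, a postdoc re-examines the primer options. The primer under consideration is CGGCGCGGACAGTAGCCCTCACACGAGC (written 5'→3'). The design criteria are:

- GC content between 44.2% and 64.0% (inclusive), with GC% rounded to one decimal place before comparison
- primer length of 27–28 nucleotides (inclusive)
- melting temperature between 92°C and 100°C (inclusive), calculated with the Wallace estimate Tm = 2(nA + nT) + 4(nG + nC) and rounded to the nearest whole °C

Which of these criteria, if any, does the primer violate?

Fails: GC content.

Base counts: A=6, T=2, G=9, C=11 (length 28).
GC content: GC 20/28 = 71.4%, outside 44.2–64.0% ✗
length: length 28 ✓
Tm: Tm = 2·8 + 4·20 = 96°C ✓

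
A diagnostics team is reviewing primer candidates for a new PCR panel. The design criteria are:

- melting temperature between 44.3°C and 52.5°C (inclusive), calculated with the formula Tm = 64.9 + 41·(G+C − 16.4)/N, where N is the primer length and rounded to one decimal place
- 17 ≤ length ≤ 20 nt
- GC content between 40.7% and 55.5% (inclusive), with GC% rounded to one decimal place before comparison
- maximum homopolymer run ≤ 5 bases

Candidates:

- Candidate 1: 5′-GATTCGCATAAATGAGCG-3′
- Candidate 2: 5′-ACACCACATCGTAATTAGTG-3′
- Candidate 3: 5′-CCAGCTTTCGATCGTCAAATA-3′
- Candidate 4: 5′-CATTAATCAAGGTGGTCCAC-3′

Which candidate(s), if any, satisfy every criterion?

Candidate 1 and Candidate 4.

Candidate 1 (18 nt, A=6 T=4 G=5 C=3): Tm = 64.9 + 41·(8 − 16.4)/18 = 45.8°C ✓; length 18 ✓; GC 8/18 = 44.4% ✓; longest run = 3 ✓ — passes.
Candidate 2 (20 nt, A=7 T=5 G=3 C=5): Tm = 64.9 + 41·(8 − 16.4)/20 = 47.7°C ✓; length 20 ✓; GC 8/20 = 40.0%, outside 40.7–55.5% ✗; longest run = 2 ✓ — fails.
Candidate 3 (21 nt, A=6 T=6 G=3 C=6): Tm = 64.9 + 41·(9 − 16.4)/21 = 50.5°C ✓; length 21, outside 17–20 ✗; GC 9/21 = 42.9% ✓; longest run = 3 ✓ — fails.
Candidate 4 (20 nt, A=6 T=5 G=4 C=5): Tm = 64.9 + 41·(9 − 16.4)/20 = 49.7°C ✓; length 20 ✓; GC 9/20 = 45.0% ✓; longest run = 2 ✓ — passes.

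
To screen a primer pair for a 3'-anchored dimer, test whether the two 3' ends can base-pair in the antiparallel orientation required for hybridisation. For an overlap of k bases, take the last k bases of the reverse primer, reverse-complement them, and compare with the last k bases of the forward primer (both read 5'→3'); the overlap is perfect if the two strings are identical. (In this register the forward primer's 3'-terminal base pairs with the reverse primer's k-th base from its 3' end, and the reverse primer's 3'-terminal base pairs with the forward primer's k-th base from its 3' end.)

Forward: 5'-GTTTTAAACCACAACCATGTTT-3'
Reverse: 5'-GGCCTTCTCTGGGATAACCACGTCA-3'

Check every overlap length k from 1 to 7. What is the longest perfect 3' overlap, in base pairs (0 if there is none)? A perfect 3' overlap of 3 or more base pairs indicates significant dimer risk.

Last 7 bases (5'→3') — forward …CATGTTT, reverse …CACGTCA.
Reverse complement of the reverse primer's last 7 bases: TGACGTG; its first k bases are the reverse complement of the reverse primer's last k bases, so a perfect k-base overlap needs the forward primer's last k bases to equal them.
Comparing (forward last k vs required): k=1: T vs T ✓; k=2: TT vs TG ✗; k=3: TTT vs TGA ✗; k=4: GTTT vs TGAC ✗; k=5: TGTTT vs TGACG ✗; k=6: ATGTTT vs TGACGT ✗; k=7: CATGTTT vs TGACGTG ✗.
Only k = 1 is perfect, so the longest perfect 3' overlap is 1.

Longest perfect overlap: 1 complementary base pair; below the dimer-risk threshold (threshold 3).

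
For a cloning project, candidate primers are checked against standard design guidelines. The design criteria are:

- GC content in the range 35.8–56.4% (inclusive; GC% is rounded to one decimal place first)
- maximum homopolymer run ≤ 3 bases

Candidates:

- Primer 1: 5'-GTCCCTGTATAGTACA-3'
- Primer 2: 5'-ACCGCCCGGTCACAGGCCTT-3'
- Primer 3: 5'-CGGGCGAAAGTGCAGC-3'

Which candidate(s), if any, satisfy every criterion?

Primer 1 only.

Primer 1 (16 nt, A=4 T=5 G=3 C=4): GC 7/16 = 43.8% ✓; longest run = 3 ✓ — passes.
Primer 2 (20 nt, A=3 T=3 G=5 C=9): GC 14/20 = 70.0%, outside 35.8–56.4% ✗; longest run = 3 ✓ — fails.
Primer 3 (16 nt, A=4 T=1 G=7 C=4): GC 11/16 = 68.8%, outside 35.8–56.4% ✗; longest run = 3 ✓ — fails.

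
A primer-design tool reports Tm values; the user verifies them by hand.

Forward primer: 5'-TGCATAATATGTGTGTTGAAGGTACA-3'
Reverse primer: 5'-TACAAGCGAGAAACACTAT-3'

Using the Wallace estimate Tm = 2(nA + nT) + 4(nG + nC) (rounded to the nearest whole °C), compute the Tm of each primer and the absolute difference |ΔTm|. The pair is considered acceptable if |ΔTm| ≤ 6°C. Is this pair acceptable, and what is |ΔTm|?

Forward: A=8 T=9 G=7 C=2 → Tm = 2·17 + 4·9 = 70°C.
Reverse: A=9 T=3 G=3 C=4 → Tm = 2·12 + 4·7 = 52°C.
|ΔTm| = |70 − 52| = 18°C, > 6°C.

|ΔTm| = 18°C; the pair is not acceptable.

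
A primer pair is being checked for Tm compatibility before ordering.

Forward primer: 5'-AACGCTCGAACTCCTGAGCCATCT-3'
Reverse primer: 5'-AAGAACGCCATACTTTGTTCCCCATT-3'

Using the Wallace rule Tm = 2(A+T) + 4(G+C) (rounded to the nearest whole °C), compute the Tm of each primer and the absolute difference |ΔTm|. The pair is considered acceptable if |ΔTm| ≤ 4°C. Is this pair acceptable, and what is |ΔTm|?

|ΔTm| = 0°C; the pair is acceptable.

Forward: A=6 T=5 G=4 C=9 → Tm = 2·11 + 4·13 = 74°C.
Reverse: A=7 T=8 G=3 C=8 → Tm = 2·15 + 4·11 = 74°C.
|ΔTm| = |74 − 74| = 0°C, ≤ 4°C.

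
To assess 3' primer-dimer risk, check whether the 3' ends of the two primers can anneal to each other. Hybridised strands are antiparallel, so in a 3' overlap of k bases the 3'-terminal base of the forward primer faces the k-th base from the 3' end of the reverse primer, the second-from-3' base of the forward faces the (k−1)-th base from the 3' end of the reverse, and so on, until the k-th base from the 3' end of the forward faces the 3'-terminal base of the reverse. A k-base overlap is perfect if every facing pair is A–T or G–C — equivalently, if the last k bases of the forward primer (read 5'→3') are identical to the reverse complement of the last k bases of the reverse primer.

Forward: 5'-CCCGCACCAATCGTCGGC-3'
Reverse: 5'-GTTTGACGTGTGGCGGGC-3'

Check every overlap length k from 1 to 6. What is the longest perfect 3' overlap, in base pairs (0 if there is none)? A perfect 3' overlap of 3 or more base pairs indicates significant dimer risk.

Last 6 bases (5'→3') — forward …GTCGGC, reverse …GCGGGC.
Reverse complement of the reverse primer's last 6 bases: GCCCGC; its first k bases are the reverse complement of the reverse primer's last k bases, so a perfect k-base overlap needs the forward primer's last k bases to equal them.
Comparing (forward last k vs required): k=1: C vs G ✗; k=2: GC vs GC ✓; k=3: GGC vs GCC ✗; k=4: CGGC vs GCCC ✗; k=5: TCGGC vs GCCCG ✗; k=6: GTCGGC vs GCCCGC ✗.
Only k = 2 is perfect, so the longest perfect 3' overlap is 2.

Longest perfect overlap: 2 complementary base pairs; below the dimer-risk threshold (threshold 3).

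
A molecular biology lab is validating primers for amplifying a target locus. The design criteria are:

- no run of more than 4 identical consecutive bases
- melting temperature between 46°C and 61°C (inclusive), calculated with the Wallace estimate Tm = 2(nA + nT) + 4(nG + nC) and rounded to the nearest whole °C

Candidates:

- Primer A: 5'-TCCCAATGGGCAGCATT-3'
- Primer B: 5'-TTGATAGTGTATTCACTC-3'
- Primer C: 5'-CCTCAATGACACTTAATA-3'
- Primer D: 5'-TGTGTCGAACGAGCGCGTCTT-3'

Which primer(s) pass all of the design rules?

Primer A (17 nt, A=4 T=4 G=4 C=5): longest run = 3 ✓; Tm = 2·8 + 4·9 = 52°C ✓ — passes.
Primer B (18 nt, A=4 T=8 G=3 C=3): longest run = 2 ✓; Tm = 2·12 + 4·6 = 48°C ✓ — passes.
Primer C (18 nt, A=7 T=5 G=1 C=5): longest run = 2 ✓; Tm = 2·12 + 4·6 = 48°C ✓ — passes.
Primer D (21 nt, A=3 T=6 G=7 C=5): longest run = 2 ✓; Tm = 2·9 + 4·12 = 66°C, outside 46–61°C ✗ — fails.

Primer A, Primer B and Primer C.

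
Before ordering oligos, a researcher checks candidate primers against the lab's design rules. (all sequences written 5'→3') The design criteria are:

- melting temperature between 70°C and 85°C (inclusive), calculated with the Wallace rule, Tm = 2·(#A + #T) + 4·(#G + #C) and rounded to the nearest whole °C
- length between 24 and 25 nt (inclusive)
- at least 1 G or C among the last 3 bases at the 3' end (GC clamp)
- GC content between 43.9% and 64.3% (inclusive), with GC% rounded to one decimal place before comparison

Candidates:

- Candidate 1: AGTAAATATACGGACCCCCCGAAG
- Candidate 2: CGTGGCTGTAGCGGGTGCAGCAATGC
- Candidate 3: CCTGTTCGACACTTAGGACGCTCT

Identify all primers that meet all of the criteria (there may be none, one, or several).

Candidate 1 and Candidate 3.

Candidate 1 (24 nt, A=9 T=3 G=5 C=7): Tm = 2·12 + 4·12 = 72°C ✓; length 24 ✓; 3' end AAG has 1 G/C ✓; GC 12/24 = 50.0% ✓ — passes.
Candidate 2 (26 nt, A=4 T=5 G=11 C=6): Tm = 2·9 + 4·17 = 86°C, outside 70–85°C ✗; length 26, outside 24–25 ✗; 3' end TGC has 2 G/C ✓; GC 17/26 = 65.4%, outside 43.9–64.3% ✗ — fails.
Candidate 3 (24 nt, A=4 T=7 G=5 C=8): Tm = 2·11 + 4·13 = 74°C ✓; length 24 ✓; 3' end TCT has 1 G/C ✓; GC 13/24 = 54.2% ✓ — passes.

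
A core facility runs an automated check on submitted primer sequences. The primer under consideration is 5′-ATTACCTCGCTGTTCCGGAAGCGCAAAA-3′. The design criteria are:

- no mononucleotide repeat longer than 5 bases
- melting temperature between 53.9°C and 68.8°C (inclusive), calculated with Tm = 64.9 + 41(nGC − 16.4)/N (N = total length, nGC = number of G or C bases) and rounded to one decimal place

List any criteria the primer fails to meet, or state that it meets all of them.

Meets all criteria.

Base counts: A=8, T=6, G=6, C=8 (length 28).
homopolymer run: longest run = 4 ✓
Tm: Tm = 64.9 + 41·(14 − 16.4)/28 = 61.4°C ✓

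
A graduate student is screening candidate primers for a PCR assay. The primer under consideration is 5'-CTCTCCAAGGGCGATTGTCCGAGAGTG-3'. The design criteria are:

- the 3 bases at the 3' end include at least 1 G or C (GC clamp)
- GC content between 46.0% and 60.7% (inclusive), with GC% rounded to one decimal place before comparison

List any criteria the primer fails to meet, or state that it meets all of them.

Meets all criteria.

Base counts: A=5, T=6, G=9, C=7 (length 27).
GC clamp: 3' end GTG has 2 G/C ✓
GC content: GC 16/27 = 59.3% ✓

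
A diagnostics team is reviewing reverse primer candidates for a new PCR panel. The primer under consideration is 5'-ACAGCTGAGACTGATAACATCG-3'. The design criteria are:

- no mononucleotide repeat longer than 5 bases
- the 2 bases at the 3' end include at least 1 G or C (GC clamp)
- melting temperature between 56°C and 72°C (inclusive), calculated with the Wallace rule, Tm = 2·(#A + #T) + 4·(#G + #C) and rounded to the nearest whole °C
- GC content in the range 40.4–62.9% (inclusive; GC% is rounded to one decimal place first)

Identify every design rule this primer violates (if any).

Base counts: A=8, T=4, G=5, C=5 (length 22).
homopolymer run: longest run = 2 ✓
GC clamp: 3' end CG has 2 G/C ✓
Tm: Tm = 2·12 + 4·10 = 64°C ✓
GC content: GC 10/22 = 45.5% ✓

Meets all criteria.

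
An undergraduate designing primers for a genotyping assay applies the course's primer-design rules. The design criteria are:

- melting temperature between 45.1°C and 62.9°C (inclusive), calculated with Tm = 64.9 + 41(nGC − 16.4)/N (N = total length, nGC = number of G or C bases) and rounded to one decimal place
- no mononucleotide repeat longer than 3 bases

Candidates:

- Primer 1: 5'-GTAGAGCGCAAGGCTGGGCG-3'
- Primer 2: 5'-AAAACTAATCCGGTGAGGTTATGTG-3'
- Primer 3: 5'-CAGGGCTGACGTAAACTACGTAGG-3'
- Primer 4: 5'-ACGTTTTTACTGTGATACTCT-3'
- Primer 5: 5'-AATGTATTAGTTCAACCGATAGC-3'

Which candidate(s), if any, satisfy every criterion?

Primer 1, Primer 3 and Primer 5.

Primer 1 (20 nt, A=4 T=2 G=10 C=4): Tm = 64.9 + 41·(14 − 16.4)/20 = 60.0°C ✓; longest run = 3 ✓ — passes.
Primer 2 (25 nt, A=8 T=7 G=7 C=3): Tm = 64.9 + 41·(10 − 16.4)/25 = 54.4°C ✓; longest run = 4, exceeds 3 ✗ — fails.
Primer 3 (24 nt, A=7 T=4 G=8 C=5): Tm = 64.9 + 41·(13 − 16.4)/24 = 59.1°C ✓; longest run = 3 ✓ — passes.
Primer 4 (21 nt, A=4 T=10 G=3 C=4): Tm = 64.9 + 41·(7 − 16.4)/21 = 46.5°C ✓; longest run = 5, exceeds 3 ✗ — fails.
Primer 5 (23 nt, A=8 T=7 G=4 C=4): Tm = 64.9 + 41·(8 − 16.4)/23 = 49.9°C ✓; longest run = 2 ✓ — passes.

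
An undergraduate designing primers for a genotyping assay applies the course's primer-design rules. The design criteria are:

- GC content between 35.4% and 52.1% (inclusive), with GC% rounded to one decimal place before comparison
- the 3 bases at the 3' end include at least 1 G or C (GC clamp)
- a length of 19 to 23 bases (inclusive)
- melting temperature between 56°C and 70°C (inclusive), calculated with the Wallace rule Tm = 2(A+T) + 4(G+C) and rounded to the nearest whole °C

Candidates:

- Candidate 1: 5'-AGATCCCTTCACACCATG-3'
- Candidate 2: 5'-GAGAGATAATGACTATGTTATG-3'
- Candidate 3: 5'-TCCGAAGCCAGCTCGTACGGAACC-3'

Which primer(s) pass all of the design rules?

Candidate 1 (18 nt, A=5 T=4 G=2 C=7): GC 9/18 = 50.0% ✓; 3' end ATG has 1 G/C ✓; length 18, outside 19–23 ✗; Tm = 2·9 + 4·9 = 54°C, outside 56–70°C ✗ — fails.
Candidate 2 (22 nt, A=8 T=7 G=6 C=1): GC 7/22 = 31.8%, outside 35.4–52.1% ✗; 3' end ATG has 1 G/C ✓; length 22 ✓; Tm = 2·15 + 4·7 = 58°C ✓ — fails.
Candidate 3 (24 nt, A=6 T=3 G=6 C=9): GC 15/24 = 62.5%, outside 35.4–52.1% ✗; 3' end ACC has 2 G/C ✓; length 24, outside 19–23 ✗; Tm = 2·9 + 4·15 = 78°C, outside 56–70°C ✗ — fails.

None of the candidates satisfy all criteria.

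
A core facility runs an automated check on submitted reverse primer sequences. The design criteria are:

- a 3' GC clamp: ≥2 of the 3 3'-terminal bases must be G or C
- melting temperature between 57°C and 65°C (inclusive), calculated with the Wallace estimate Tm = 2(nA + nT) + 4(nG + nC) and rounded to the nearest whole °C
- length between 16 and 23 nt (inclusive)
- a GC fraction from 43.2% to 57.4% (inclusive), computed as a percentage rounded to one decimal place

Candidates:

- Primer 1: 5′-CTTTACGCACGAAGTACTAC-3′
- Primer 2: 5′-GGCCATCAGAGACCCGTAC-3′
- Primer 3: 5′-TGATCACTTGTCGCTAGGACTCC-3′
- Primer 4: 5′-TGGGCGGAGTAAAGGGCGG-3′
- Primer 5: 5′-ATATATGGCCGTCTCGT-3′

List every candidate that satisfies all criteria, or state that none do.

Primer 1 (20 nt, A=6 T=5 G=3 C=6): 3' end TAC has 1 G/C, need ≥2 ✗; Tm = 2·11 + 4·9 = 58°C ✓; length 20 ✓; GC 9/20 = 45.0% ✓ — fails.
Primer 2 (19 nt, A=5 T=2 G=5 C=7): 3' end TAC has 1 G/C, need ≥2 ✗; Tm = 2·7 + 4·12 = 62°C ✓; length 19 ✓; GC 12/19 = 63.2%, outside 43.2–57.4% ✗ — fails.
Primer 3 (23 nt, A=4 T=7 G=5 C=7): 3' end TCC has 2 G/C ✓; Tm = 2·11 + 4·12 = 70°C, outside 57–65°C ✗; length 23 ✓; GC 12/23 = 52.2% ✓ — fails.
Primer 4 (19 nt, A=4 T=2 G=11 C=2): 3' end CGG has 3 G/C ✓; Tm = 2·6 + 4·13 = 64°C ✓; length 19 ✓; GC 13/19 = 68.4%, outside 43.2–57.4% ✗ — fails.
Primer 5 (17 nt, A=3 T=6 G=4 C=4): 3' end CGT has 2 G/C ✓; Tm = 2·9 + 4·8 = 50°C, outside 57–65°C ✗; length 17 ✓; GC 8/17 = 47.1% ✓ — fails.

None of the candidates satisfy all criteria.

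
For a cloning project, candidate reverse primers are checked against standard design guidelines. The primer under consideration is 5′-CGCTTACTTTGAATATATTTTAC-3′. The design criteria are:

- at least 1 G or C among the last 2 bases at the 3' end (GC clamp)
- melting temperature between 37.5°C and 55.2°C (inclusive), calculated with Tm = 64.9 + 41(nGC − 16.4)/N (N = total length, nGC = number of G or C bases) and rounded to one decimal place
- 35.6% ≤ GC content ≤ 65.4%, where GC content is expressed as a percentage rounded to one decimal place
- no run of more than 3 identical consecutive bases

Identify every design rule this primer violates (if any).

Base counts: A=6, T=11, G=2, C=4 (length 23).
GC clamp: 3' end AC has 1 G/C ✓
Tm: Tm = 64.9 + 41·(6 − 16.4)/23 = 46.4°C ✓
GC content: GC 6/23 = 26.1%, outside 35.6–65.4% ✗
homopolymer run: longest run = 4, exceeds 3 ✗

Fails: GC content, homopolymer run.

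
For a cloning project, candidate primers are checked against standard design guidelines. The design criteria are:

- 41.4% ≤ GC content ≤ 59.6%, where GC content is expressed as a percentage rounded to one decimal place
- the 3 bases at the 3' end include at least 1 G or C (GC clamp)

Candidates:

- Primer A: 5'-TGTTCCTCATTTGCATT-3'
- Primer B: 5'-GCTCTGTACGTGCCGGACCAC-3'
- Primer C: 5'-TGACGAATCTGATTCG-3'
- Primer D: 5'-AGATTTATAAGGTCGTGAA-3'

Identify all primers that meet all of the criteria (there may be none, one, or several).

Primer C only.

Primer A (17 nt, A=2 T=9 G=2 C=4): GC 6/17 = 35.3%, outside 41.4–59.6% ✗; 3' end ATT has 0 G/C, need ≥1 ✗ — fails.
Primer B (21 nt, A=3 T=4 G=6 C=8): GC 14/21 = 66.7%, outside 41.4–59.6% ✗; 3' end CAC has 2 G/C ✓ — fails.
Primer C (16 nt, A=4 T=5 G=4 C=3): GC 7/16 = 43.8% ✓; 3' end TCG has 2 G/C ✓ — passes.
Primer D (19 nt, A=7 T=6 G=5 C=1): GC 6/19 = 31.6%, outside 41.4–59.6% ✗; 3' end GAA has 1 G/C ✓ — fails.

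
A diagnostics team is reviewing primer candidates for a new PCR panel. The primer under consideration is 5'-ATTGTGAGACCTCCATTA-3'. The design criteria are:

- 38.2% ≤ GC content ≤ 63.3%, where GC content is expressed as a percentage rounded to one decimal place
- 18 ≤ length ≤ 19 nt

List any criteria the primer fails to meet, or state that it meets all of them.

Meets all criteria.

Base counts: A=5, T=6, G=3, C=4 (length 18).
GC content: GC 7/18 = 38.9% ✓
length: length 18 ✓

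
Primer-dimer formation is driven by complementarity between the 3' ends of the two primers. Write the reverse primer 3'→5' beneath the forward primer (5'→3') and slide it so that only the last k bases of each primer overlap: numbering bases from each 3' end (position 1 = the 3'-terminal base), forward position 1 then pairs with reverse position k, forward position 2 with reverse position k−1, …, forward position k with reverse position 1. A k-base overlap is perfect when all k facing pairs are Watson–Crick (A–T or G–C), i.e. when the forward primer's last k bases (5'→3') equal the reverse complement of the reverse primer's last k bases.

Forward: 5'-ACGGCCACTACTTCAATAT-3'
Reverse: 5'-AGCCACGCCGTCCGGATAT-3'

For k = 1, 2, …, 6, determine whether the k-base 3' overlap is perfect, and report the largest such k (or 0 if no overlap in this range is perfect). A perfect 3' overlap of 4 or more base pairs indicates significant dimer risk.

Longest perfect overlap: 4 complementary base pairs; significant dimer risk (threshold 4).

Last 6 bases (5'→3') — forward …CAATAT, reverse …GGATAT.
Reverse complement of the reverse primer's last 6 bases: ATATCC; its first k bases are the reverse complement of the reverse primer's last k bases, so a perfect k-base overlap needs the forward primer's last k bases to equal them.
Comparing (forward last k vs required): k=1: T vs A ✗; k=2: AT vs AT ✓; k=3: TAT vs ATA ✗; k=4: ATAT vs ATAT ✓; k=5: AATAT vs ATATC ✗; k=6: CAATAT vs ATATCC ✗.
Perfect overlaps at k = 2, 4; the largest is 4.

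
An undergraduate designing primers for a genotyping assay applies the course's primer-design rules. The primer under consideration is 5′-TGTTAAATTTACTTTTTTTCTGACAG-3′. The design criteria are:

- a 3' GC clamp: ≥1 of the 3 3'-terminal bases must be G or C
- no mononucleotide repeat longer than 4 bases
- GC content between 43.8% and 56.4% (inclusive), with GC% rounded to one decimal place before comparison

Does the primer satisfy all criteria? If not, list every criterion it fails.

Base counts: A=6, T=14, G=3, C=3 (length 26).
GC clamp: 3' end CAG has 2 G/C ✓
homopolymer run: longest run = 7, exceeds 4 ✗
GC content: GC 6/26 = 23.1%, outside 43.8–56.4% ✗

Fails: homopolymer run, GC content.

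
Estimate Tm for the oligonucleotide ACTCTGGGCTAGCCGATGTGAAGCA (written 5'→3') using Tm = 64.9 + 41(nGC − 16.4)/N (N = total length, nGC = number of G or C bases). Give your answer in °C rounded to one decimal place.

61.0°C

Base counts: A=6, T=5, G=8, C=6; G+C = 14, N = 25.
Tm = 64.9 + 41·(14 − 16.4)/25 = 64.9 + -98.40/25 = 61.0°C.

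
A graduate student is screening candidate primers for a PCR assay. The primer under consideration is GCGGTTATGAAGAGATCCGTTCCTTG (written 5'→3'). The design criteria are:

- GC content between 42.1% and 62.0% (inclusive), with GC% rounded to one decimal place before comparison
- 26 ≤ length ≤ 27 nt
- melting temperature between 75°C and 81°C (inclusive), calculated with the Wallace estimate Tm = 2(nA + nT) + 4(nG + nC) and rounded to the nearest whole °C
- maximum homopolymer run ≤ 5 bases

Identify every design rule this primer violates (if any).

Base counts: A=5, T=8, G=8, C=5 (length 26).
GC content: GC 13/26 = 50.0% ✓
length: length 26 ✓
Tm: Tm = 2·13 + 4·13 = 78°C ✓
homopolymer run: longest run = 2 ✓

Meets all criteria.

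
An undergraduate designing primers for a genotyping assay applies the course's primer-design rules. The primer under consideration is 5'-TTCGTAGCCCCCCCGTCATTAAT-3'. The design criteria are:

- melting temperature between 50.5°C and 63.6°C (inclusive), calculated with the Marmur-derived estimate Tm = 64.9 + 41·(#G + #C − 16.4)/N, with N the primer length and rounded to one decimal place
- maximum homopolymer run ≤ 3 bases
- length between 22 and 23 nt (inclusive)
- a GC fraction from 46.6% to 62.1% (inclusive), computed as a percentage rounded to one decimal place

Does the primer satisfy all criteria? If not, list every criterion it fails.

Base counts: A=4, T=7, G=3, C=9 (length 23).
Tm: Tm = 64.9 + 41·(12 − 16.4)/23 = 57.1°C ✓
homopolymer run: longest run = 7, exceeds 3 ✗
length: length 23 ✓
GC content: GC 12/23 = 52.2% ✓

Fails: homopolymer run.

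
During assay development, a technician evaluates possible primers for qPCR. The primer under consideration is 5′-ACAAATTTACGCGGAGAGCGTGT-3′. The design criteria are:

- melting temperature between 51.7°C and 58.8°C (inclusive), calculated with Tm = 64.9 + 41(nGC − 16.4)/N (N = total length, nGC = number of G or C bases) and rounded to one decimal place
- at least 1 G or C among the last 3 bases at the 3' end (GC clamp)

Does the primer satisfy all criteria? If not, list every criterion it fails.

Base counts: A=7, T=5, G=7, C=4 (length 23).
Tm: Tm = 64.9 + 41·(11 − 16.4)/23 = 55.3°C ✓
GC clamp: 3' end TGT has 1 G/C ✓

Meets all criteria.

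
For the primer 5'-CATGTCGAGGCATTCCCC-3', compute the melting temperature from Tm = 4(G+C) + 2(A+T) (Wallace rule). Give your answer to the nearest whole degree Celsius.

Base counts: A=3, T=4, G=4, C=7 (length 18).
Tm = 2·(3+4) + 4·(4+7) = 2·7 + 4·11 = 14 + 44 = 58°C.

58°C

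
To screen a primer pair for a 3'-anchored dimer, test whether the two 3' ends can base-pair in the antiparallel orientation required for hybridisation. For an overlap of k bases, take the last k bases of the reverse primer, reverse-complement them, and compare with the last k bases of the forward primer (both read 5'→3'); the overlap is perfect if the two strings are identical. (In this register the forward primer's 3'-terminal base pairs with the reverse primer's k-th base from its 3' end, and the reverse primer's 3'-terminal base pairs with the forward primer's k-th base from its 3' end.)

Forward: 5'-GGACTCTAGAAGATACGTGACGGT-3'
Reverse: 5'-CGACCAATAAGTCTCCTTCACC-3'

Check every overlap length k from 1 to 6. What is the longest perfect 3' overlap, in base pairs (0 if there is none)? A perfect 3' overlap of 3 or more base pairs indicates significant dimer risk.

Last 6 bases (5'→3') — forward …GACGGT, reverse …TTCACC.
Reverse complement of the reverse primer's last 6 bases: GGTGAA; its first k bases are the reverse complement of the reverse primer's last k bases, so a perfect k-base overlap needs the forward primer's last k bases to equal them.
Comparing (forward last k vs required): k=1: T vs G ✗; k=2: GT vs GG ✗; k=3: GGT vs GGT ✓; k=4: CGGT vs GGTG ✗; k=5: ACGGT vs GGTGA ✗; k=6: GACGGT vs GGTGAA ✗.
Only k = 3 is perfect, so the longest perfect 3' overlap is 3.

Longest perfect overlap: 3 complementary base pairs; significant dimer risk (threshold 3).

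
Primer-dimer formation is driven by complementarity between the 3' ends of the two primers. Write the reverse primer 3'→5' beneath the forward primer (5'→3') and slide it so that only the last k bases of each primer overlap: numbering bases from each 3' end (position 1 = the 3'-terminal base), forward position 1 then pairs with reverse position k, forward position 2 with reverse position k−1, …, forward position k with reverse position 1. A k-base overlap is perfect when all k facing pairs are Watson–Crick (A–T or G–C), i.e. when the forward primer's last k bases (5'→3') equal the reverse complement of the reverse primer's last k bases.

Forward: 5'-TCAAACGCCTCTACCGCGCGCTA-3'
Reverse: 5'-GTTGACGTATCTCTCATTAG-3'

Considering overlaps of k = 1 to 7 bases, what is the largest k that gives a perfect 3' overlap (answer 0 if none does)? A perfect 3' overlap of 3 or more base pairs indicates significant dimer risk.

Longest perfect overlap: 3 complementary base pairs; significant dimer risk (threshold 3).

Last 7 bases (5'→3') — forward …CGCGCTA, reverse …TCATTAG.
Reverse complement of the reverse primer's last 7 bases: CTAATGA; its first k bases are the reverse complement of the reverse primer's last k bases, so a perfect k-base overlap needs the forward primer's last k bases to equal them.
Comparing (forward last k vs required): k=1: A vs C ✗; k=2: TA vs CT ✗; k=3: CTA vs CTA ✓; k=4: GCTA vs CTAA ✗; k=5: CGCTA vs CTAAT ✗; k=6: GCGCTA vs CTAATG ✗; k=7: CGCGCTA vs CTAATGA ✗.
Only k = 3 is perfect, so the longest perfect 3' overlap is 3.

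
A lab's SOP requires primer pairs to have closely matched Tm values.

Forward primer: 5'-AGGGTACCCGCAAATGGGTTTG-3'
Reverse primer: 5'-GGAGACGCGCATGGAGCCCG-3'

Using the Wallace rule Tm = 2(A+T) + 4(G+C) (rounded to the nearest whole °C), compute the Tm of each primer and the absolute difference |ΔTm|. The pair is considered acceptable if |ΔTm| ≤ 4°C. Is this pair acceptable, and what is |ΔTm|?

Forward: A=5 T=5 G=8 C=4 → Tm = 2·10 + 4·12 = 68°C.
Reverse: A=4 T=1 G=9 C=6 → Tm = 2·5 + 4·15 = 70°C.
|ΔTm| = |68 − 70| = 2°C, ≤ 4°C.

|ΔTm| = 2°C; the pair is acceptable.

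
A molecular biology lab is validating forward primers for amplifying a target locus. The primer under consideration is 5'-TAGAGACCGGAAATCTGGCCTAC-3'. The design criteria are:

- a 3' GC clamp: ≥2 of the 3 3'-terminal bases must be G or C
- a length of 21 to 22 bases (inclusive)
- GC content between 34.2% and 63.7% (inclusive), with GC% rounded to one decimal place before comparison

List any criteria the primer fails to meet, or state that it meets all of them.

Base counts: A=7, T=4, G=6, C=6 (length 23).
GC clamp: 3' end TAC has 1 G/C, need ≥2 ✗
length: length 23, outside 21–22 ✗
GC content: GC 12/23 = 52.2% ✓

Fails: GC clamp, length.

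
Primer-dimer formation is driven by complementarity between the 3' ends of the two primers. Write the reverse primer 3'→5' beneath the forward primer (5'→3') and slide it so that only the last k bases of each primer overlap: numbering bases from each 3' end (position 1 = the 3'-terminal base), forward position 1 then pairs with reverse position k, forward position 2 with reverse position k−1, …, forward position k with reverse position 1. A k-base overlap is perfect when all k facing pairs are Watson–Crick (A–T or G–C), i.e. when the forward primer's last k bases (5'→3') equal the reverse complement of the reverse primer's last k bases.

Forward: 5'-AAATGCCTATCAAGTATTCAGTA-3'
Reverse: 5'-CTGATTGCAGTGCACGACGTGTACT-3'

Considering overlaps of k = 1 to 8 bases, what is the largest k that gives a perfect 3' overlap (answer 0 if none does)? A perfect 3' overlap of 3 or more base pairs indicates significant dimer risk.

Longest perfect overlap: 4 complementary base pairs; significant dimer risk (threshold 3).

Last 8 bases (5'→3') — forward …ATTCAGTA, reverse …CGTGTACT.
Reverse complement of the reverse primer's last 8 bases: AGTACACG; its first k bases are the reverse complement of the reverse primer's last k bases, so a perfect k-base overlap needs the forward primer's last k bases to equal them.
Comparing (forward last k vs required): k=1: A vs A ✓; k=2: TA vs AG ✗; k=3: GTA vs AGT ✗; k=4: AGTA vs AGTA ✓; k=5: CAGTA vs AGTAC ✗; k=6: TCAGTA vs AGTACA ✗; k=7: TTCAGTA vs AGTACAC ✗; k=8: ATTCAGTA vs AGTACACG ✗.
Perfect overlaps at k = 1, 4; the largest is 4.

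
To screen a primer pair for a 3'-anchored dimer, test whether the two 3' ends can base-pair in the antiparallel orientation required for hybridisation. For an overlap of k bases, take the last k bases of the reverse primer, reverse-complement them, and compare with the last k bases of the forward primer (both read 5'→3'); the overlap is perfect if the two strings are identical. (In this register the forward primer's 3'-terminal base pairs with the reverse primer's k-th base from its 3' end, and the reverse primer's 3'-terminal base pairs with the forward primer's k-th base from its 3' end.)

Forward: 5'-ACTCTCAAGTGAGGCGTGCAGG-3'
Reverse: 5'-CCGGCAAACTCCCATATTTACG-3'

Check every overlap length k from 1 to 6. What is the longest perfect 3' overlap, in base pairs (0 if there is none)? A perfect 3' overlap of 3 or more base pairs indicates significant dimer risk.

Last 6 bases (5'→3') — forward …TGCAGG, reverse …TTTACG.
Reverse complement of the reverse primer's last 6 bases: CGTAAA; its first k bases are the reverse complement of the reverse primer's last k bases, so a perfect k-base overlap needs the forward primer's last k bases to equal them.
Comparing (forward last k vs required): k=1: G vs C ✗; k=2: GG vs CG ✗; k=3: AGG vs CGT ✗; k=4: CAGG vs CGTA ✗; k=5: GCAGG vs CGTAA ✗; k=6: TGCAGG vs CGTAAA ✗.
No overlap length from 1 to 6 is perfect, so the longest perfect 3' overlap is 0.

Longest perfect overlap: 0 complementary base pairs; below the dimer-risk threshold (threshold 3).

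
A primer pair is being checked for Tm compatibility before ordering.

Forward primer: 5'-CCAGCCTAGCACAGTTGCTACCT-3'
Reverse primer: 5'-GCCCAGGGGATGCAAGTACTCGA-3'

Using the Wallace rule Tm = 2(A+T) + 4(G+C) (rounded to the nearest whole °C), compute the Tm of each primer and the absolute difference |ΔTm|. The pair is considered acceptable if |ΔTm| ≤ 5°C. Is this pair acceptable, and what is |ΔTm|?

Forward: A=5 T=5 G=4 C=9 → Tm = 2·10 + 4·13 = 72°C.
Reverse: A=6 T=3 G=8 C=6 → Tm = 2·9 + 4·14 = 74°C.
|ΔTm| = |72 − 74| = 2°C, ≤ 5°C.

|ΔTm| = 2°C; the pair is acceptable.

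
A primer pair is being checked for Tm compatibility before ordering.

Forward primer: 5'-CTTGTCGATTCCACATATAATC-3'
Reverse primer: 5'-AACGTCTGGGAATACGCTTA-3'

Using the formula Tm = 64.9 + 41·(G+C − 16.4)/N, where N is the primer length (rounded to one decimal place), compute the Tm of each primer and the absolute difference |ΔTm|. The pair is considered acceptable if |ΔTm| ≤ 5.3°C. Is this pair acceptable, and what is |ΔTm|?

|ΔTm| = 0.5°C; the pair is acceptable.

Forward: G+C = 8, N = 22 → Tm = 64.9 + 41·(8 − 16.4)/22 = 49.2°C.
Reverse: G+C = 9, N = 20 → Tm = 64.9 + 41·(9 − 16.4)/20 = 49.7°C.
|ΔTm| = |49.2 − 49.7| = 0.5°C, ≤ 5.3°C.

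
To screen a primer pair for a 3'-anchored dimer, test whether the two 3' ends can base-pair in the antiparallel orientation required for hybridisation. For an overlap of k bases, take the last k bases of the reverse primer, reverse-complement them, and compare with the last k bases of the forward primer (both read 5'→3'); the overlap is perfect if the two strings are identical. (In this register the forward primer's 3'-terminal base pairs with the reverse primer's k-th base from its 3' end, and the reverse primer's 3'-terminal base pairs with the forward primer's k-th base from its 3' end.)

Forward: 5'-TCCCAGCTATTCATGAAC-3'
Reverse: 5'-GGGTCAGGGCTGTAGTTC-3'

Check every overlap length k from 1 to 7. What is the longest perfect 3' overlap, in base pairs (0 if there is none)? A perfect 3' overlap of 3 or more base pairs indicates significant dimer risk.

Last 7 bases (5'→3') — forward …CATGAAC, reverse …GTAGTTC.
Reverse complement of the reverse primer's last 7 bases: GAACTAC; its first k bases are the reverse complement of the reverse primer's last k bases, so a perfect k-base overlap needs the forward primer's last k bases to equal them.
Comparing (forward last k vs required): k=1: C vs G ✗; k=2: AC vs GA ✗; k=3: AAC vs GAA ✗; k=4: GAAC vs GAAC ✓; k=5: TGAAC vs GAACT ✗; k=6: ATGAAC vs GAACTA ✗; k=7: CATGAAC vs GAACTAC ✗.
Only k = 4 is perfect, so the longest perfect 3' overlap is 4.

Longest perfect overlap: 4 complementary base pairs; significant dimer risk (threshold 3).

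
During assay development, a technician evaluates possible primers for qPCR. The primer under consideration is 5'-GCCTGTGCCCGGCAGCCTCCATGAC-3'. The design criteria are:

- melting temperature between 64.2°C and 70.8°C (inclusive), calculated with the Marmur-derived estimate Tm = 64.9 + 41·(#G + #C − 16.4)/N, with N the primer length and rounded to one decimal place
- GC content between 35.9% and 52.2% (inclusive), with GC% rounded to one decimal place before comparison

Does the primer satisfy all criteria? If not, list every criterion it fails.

Base counts: A=3, T=4, G=7, C=11 (length 25).
Tm: Tm = 64.9 + 41·(18 − 16.4)/25 = 67.5°C ✓
GC content: GC 18/25 = 72.0%, outside 35.9–52.2% ✗

Fails: GC content.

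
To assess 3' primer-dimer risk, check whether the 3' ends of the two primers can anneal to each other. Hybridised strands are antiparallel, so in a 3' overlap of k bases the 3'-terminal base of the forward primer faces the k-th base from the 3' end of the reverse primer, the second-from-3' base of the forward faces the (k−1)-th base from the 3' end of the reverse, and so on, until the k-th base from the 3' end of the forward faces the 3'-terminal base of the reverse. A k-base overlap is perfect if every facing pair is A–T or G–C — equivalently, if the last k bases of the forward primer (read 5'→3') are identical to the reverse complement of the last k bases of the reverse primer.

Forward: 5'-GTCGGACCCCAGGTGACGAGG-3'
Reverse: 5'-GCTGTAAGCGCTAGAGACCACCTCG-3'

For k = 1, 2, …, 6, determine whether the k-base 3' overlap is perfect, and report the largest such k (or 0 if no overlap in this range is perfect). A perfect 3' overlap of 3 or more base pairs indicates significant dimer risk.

Longest perfect overlap: 5 complementary base pairs; significant dimer risk (threshold 3).

Last 6 bases (5'→3') — forward …ACGAGG, reverse …ACCTCG.
Reverse complement of the reverse primer's last 6 bases: CGAGGT; its first k bases are the reverse complement of the reverse primer's last k bases, so a perfect k-base overlap needs the forward primer's last k bases to equal them.
Comparing (forward last k vs required): k=1: G vs C ✗; k=2: GG vs CG ✗; k=3: AGG vs CGA ✗; k=4: GAGG vs CGAG ✗; k=5: CGAGG vs CGAGG ✓; k=6: ACGAGG vs CGAGGT ✗.
Only k = 5 is perfect, so the longest perfect 3' overlap is 5.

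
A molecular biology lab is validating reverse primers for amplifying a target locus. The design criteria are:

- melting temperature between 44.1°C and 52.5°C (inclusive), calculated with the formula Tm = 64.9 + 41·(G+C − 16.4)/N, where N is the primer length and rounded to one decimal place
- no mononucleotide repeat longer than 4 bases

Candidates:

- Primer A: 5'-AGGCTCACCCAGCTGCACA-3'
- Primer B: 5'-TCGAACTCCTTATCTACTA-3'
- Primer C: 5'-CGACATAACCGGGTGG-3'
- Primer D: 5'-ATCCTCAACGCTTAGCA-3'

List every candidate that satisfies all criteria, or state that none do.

Primer A (19 nt, A=5 T=2 G=4 C=8): Tm = 64.9 + 41·(12 − 16.4)/19 = 55.4°C, outside 44.1–52.5°C ✗; longest run = 3 ✓ — fails.
Primer B (19 nt, A=5 T=7 G=1 C=6): Tm = 64.9 + 41·(7 − 16.4)/19 = 44.6°C ✓; longest run = 2 ✓ — passes.
Primer C (16 nt, A=4 T=2 G=6 C=4): Tm = 64.9 + 41·(10 − 16.4)/16 = 48.5°C ✓; longest run = 3 ✓ — passes.
Primer D (17 nt, A=5 T=4 G=2 C=6): Tm = 64.9 + 41·(8 − 16.4)/17 = 44.6°C ✓; longest run = 2 ✓ — passes.

Primer B, Primer C and Primer D.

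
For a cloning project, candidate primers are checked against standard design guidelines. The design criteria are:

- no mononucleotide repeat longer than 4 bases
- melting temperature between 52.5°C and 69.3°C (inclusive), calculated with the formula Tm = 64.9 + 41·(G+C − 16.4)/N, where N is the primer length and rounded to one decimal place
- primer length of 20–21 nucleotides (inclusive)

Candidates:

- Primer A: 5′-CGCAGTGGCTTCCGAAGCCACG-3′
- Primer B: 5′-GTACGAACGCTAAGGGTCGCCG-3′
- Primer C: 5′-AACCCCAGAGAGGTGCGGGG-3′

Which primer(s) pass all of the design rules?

Primer A (22 nt, A=4 T=3 G=7 C=8): longest run = 2 ✓; Tm = 64.9 + 41·(15 − 16.4)/22 = 62.3°C ✓; length 22, outside 20–21 ✗ — fails.
Primer B (22 nt, A=5 T=3 G=8 C=6): longest run = 3 ✓; Tm = 64.9 + 41·(14 − 16.4)/22 = 60.4°C ✓; length 22, outside 20–21 ✗ — fails.
Primer C (20 nt, A=5 T=1 G=9 C=5): longest run = 4 ✓; Tm = 64.9 + 41·(14 − 16.4)/20 = 60.0°C ✓; length 20 ✓ — passes.

Primer C only.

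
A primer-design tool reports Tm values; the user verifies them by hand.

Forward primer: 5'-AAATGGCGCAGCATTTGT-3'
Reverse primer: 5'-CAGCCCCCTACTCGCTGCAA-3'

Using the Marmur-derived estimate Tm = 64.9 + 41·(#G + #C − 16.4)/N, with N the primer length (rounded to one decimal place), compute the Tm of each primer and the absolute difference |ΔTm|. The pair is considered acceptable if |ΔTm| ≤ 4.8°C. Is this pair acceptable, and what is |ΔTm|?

|ΔTm| = 12.1°C; the pair is not acceptable.

Forward: G+C = 8, N = 18 → Tm = 64.9 + 41·(8 − 16.4)/18 = 45.8°C.
Reverse: G+C = 13, N = 20 → Tm = 64.9 + 41·(13 − 16.4)/20 = 57.9°C.
|ΔTm| = |45.8 − 57.9| = 12.1°C, > 4.8°C.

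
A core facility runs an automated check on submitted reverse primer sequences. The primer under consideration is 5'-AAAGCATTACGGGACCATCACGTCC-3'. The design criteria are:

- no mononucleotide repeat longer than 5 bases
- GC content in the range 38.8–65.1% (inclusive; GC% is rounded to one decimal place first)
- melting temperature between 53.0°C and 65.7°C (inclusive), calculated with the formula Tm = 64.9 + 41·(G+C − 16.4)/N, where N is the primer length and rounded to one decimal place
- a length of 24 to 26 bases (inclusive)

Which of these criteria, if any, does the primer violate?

Meets all criteria.

Base counts: A=8, T=4, G=5, C=8 (length 25).
homopolymer run: longest run = 3 ✓
GC content: GC 13/25 = 52.0% ✓
Tm: Tm = 64.9 + 41·(13 − 16.4)/25 = 59.3°C ✓
length: length 25 ✓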